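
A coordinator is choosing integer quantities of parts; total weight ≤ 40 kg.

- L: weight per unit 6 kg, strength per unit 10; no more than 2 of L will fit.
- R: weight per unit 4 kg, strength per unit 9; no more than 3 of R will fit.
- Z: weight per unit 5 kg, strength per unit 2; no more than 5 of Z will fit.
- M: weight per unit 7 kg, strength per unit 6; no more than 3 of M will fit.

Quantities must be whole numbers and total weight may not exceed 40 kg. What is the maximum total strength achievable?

This is a bounded integer knapsack.
1×L, 3×R, and 3×M: weight 39 ≤ 40, strength 1·10 + 3·9 + 3·6 = 55.
2×L, 3×R, and 2×M: weight 38 ≤ 40, strength 2·10 + 3·9 + 2·6 = 59.
Best is 59.

59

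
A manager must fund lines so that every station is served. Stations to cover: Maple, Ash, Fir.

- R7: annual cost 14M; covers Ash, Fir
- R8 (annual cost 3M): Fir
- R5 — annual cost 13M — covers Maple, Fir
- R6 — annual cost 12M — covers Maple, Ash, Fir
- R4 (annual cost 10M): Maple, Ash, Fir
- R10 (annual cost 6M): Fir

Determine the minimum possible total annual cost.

10

The greedy cost-per-new-station heuristic would pick R8 and R4 for 13, but a cheaper cover exists.
R4 alone covers Maple, Ash, Fir — every station.
Total annual cost: 10.
No cover costs less than 10.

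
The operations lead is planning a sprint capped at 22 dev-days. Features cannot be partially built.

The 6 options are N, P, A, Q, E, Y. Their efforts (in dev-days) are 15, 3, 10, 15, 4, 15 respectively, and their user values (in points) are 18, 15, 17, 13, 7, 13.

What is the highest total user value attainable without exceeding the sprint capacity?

40

N + P + E: effort 15 + 3 + 4 = 22 ≤ 22, user value 18 + 15 + 7 = 40.
P + A + E: effort 3 + 10 + 4 = 17 ≤ 22, user value 15 + 17 + 7 = 39.
Best is N, P, and E with total user value 40.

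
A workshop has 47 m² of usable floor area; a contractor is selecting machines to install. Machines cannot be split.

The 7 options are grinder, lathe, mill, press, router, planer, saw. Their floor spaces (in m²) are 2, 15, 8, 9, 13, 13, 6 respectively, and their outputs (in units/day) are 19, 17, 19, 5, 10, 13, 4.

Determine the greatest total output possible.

73

This is a 0-1 knapsack instance.
grinder + lathe + mill + planer + saw: floor space 2 + 15 + 8 + 13 + 6 = 44 ≤ 47, output 19 + 17 + 19 + 13 + 4 = 72.
grinder + lathe + mill + press + planer: floor space 2 + 15 + 8 + 9 + 13 = 47 ≤ 47, output 19 + 17 + 19 + 5 + 13 = 73.
grinder + lathe + mill + press + router: floor space 2 + 15 + 8 + 9 + 13 = 47 ≤ 47, output 19 + 17 + 19 + 5 + 10 = 70.
Best is grinder, lathe, mill, press, and planer with total output 73.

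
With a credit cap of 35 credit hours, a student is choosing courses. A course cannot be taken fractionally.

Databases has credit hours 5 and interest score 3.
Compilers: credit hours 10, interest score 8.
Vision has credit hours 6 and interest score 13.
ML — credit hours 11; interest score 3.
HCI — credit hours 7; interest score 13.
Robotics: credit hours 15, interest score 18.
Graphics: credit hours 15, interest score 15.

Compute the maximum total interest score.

Treat it as a binary knapsack problem.
Allowing fractional choices, the relaxed optimum would be about 51.0, but courses are indivisible.
Databases + Vision + HCI + Graphics: credit hours 5 + 6 + 7 + 15 = 33 ≤ 35, interest score 3 + 13 + 13 + 15 = 44.
Databases + Vision + HCI + Robotics: credit hours 5 + 6 + 7 + 15 = 33 ≤ 35, interest score 3 + 13 + 13 + 18 = 47.
Vision + HCI + Robotics: credit hours 6 + 7 + 15 = 28 ≤ 35, interest score 13 + 13 + 18 = 44.
Best is Databases, Vision, HCI, and Robotics with total interest score 47.

47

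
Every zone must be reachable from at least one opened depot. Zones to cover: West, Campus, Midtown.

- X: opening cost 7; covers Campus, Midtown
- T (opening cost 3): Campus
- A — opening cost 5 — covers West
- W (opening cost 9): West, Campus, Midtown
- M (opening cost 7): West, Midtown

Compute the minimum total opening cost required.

9

W alone covers West, Campus, Midtown — every zone.
Total opening cost: 9.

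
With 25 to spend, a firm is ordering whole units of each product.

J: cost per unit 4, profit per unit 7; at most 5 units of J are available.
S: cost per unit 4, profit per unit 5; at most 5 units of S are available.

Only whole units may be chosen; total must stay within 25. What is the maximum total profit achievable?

40

This is a bounded integer knapsack.
Take 5×J and 1×S: cost 24 ≤ 25, profit 5·7 + 1·5 = 40.
J has the best ratio (7/4) and is taken to its limit of 5; remaining capacity is filled optimally with the others.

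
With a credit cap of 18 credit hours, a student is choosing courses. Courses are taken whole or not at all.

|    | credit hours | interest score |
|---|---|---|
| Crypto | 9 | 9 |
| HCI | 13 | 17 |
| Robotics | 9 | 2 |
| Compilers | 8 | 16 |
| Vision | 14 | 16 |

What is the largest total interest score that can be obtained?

Crypto + Compilers: credit hours 9 + 8 = 17 ≤ 18, interest score 9 + 16 = 25.
Robotics + Compilers: credit hours 9 + 8 = 17 ≤ 18, interest score 2 + 16 = 18.
Best is Crypto and Compilers with total interest score 25.

25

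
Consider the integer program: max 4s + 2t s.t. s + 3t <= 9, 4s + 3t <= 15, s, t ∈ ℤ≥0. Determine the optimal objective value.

(s,t)=(3,1): 1·3+3·1=6≤9, 4·3+3·1=15≤15, objective 14.
(s,t)=(3,0): 1·3+3·0=3≤9, 4·3+3·0=12≤15, objective 12.
(s,t)=(2,2): 1·2+3·2=8≤9, 4·2+3·2=14≤15, objective 12.
The best lattice point is (3,1), giving 14.

14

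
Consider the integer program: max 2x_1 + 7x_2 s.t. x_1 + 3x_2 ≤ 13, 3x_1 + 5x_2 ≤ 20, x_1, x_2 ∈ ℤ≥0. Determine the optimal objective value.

(x_1,x_2)=(0,4): 1·0+3·4=12≤13, 3·0+5·4=20≤20, objective 28.
(x_1,x_2)=(1,3): 1·1+3·3=10≤13, 3·1+5·3=18≤20, objective 23.
(x_1,x_2)=(0,3): 1·0+3·3=9≤13, 3·0+5·3=15≤20, objective 21.
The best lattice point is (0,4), giving 28.

28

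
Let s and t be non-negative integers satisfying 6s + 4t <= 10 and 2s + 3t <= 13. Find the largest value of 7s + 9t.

18

Relaxing integrality, the LP optimum is 22.50 at (s,t) = (0, 2.5), which is not an integer point.
(s,t)=(0,2) is feasible, giving 18.
(s,t)=(1,1) is feasible, giving 16.
(s,t)=(0,1) is feasible, giving 9.
No feasible integer point exceeds 18.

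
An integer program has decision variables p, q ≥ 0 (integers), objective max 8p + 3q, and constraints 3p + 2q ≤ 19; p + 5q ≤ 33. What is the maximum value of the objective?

(p,q)=(6,0): 3·6+2·0=18≤19, 1·6+5·0=6≤33, objective 48.
(p,q)=(5,1): 3·5+2·1=17≤19, 1·5+5·1=10≤33, objective 43.
Maximum is 48 at (p,q)=(6,0).

48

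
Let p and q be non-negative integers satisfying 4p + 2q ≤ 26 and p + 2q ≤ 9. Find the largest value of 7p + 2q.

44

Relaxing integrality, the LP optimum is 45.50 at (p,q) = (6.5, 0), which is not an integer point.
(p,q)=(6,1): 4·6+2·1=26≤26, 1·6+2·1=8≤9, objective 44.
(p,q)=(6,0): 4·6+2·0=24≤26, 1·6+2·0=6≤9, objective 42.
No feasible integer point exceeds 44.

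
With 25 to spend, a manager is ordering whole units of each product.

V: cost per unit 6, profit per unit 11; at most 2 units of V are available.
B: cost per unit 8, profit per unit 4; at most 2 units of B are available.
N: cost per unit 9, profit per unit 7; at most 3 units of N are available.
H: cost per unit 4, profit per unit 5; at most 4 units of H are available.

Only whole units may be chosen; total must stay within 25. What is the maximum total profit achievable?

37

This is a bounded integer knapsack.
Take 2×V and 3×H: cost 24 ≤ 25, profit 2·11 + 3·5 = 37.
V has the best ratio (11/6) and is taken to its limit of 2; remaining capacity is filled optimally with the others.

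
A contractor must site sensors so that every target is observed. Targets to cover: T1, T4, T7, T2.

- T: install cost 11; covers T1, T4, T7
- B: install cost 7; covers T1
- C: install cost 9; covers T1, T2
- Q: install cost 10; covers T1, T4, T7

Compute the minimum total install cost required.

This is a weighted set-cover instance.
Choose C and Q: together they cover T1, T4, T7, T2 — every target.
Total install cost: 9 + 10 = 19.
No cover costs less than 19.

19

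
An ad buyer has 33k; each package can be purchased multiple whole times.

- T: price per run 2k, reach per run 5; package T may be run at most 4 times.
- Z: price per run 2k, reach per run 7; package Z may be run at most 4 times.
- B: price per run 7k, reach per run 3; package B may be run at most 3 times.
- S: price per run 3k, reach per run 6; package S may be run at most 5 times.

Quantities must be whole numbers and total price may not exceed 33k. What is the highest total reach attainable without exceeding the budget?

4×T, 4×Z, and 5×S: price 31 ≤ 33, reach 4·5 + 4·7 + 5·6 = 78.
3×T, 4×Z, and 5×S: price 29 ≤ 33, reach 3·5 + 4·7 + 5·6 = 73.
Best is 78.

78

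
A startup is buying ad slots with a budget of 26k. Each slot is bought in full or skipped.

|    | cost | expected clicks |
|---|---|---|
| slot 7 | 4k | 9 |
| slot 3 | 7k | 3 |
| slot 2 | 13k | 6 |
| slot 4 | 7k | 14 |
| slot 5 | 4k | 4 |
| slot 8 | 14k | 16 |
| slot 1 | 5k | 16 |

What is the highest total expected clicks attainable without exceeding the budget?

This is a 0-1 knapsack instance.
Allowing fractional choices, the relaxed optimum would be about 50.4, but ad slots are indivisible.
slot 7 + slot 4 + slot 5 + slot 1: cost 4 + 7 + 4 + 5 = 20 ≤ 26, expected clicks 9 + 14 + 4 + 16 = 43.
slot 4 + slot 8 + slot 1: cost 7 + 14 + 5 = 26 ≤ 26, expected clicks 14 + 16 + 16 = 46.
Best is slot 4, slot 8, and slot 1 with total expected clicks 46.

46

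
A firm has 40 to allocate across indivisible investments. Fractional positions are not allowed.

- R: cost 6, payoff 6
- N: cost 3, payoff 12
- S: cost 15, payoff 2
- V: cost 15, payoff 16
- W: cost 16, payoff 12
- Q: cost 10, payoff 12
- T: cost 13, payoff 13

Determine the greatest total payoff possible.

Allowing fractional choices, the relaxed optimum would be about 52.0, but investments are indivisible.
R + N + V + T: cost 6 + 3 + 15 + 13 = 37 ≤ 40, payoff 6 + 12 + 16 + 13 = 47.
R + N + V + Q: cost 6 + 3 + 15 + 10 = 34 ≤ 40, payoff 6 + 12 + 16 + 12 = 46.
Best is R, N, V, and T with total payoff 47.

47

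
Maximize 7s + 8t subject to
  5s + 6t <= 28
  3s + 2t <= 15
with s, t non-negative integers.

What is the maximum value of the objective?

38

(s,t)=(2,3) is feasible, giving 38.
(s,t)=(3,2) is feasible, giving 37.
(s,t)=(4,1) is feasible, giving 36.
No feasible integer point exceeds 38.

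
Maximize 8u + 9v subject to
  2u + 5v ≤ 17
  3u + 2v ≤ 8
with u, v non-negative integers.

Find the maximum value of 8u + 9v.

(u,v)=(0,3): 2·0+5·3=15≤17, 3·0+2·3=6≤8, objective 27.
(u,v)=(1,2): 2·1+5·2=12≤17, 3·1+2·2=7≤8, objective 26.
(u,v)=(0,2): 2·0+5·2=10≤17, 3·0+2·2=4≤8, objective 18.
No feasible integer point exceeds 27.

27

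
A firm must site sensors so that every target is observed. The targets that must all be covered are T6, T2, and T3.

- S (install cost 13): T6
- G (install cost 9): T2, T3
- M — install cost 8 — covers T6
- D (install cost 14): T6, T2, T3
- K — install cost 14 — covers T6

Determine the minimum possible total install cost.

14

This is an integer covering problem.
The greedy cost-per-new-target heuristic would pick G and M for 17, but a cheaper cover exists.
D alone covers T6, T2, T3 — every target.
Total install cost: 14.
No cover costs less than 14.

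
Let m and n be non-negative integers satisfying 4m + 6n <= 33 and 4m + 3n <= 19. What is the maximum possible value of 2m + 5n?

(m,n)=(0,5) is feasible, giving 25.
(m,n)=(1,4) is feasible, giving 22.
(m,n)=(0,4) is feasible, giving 20.
No feasible integer point exceeds 25.

25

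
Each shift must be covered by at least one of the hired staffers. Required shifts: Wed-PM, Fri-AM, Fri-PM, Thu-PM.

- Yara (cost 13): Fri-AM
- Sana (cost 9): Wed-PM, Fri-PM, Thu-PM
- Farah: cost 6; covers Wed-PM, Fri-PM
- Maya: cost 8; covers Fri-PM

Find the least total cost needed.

Choose Yara and Sana: together they cover Wed-PM, Fri-AM, Fri-PM, Thu-PM — every shift.
Total cost: 13 + 9 = 22.

22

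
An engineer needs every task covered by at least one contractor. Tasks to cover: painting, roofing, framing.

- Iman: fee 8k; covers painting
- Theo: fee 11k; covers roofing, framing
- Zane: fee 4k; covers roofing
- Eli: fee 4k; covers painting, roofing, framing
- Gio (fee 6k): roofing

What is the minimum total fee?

Eli alone covers painting, roofing, framing — every task.
Total fee: 4.
No cover costs less than 4.

4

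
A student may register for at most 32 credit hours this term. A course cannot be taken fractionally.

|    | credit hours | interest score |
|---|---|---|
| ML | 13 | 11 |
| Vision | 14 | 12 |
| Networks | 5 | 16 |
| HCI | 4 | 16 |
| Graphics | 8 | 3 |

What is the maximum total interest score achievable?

47

Allowing fractional choices, the relaxed optimum would be about 51.6, but courses are indivisible.
ML + Networks + HCI + Graphics: credit hours 13 + 5 + 4 + 8 = 30 ≤ 32, interest score 11 + 16 + 16 + 3 = 46.
Vision + Networks + HCI + Graphics: credit hours 14 + 5 + 4 + 8 = 31 ≤ 32, interest score 12 + 16 + 16 + 3 = 47.
Best is Vision, Networks, HCI, and Graphics with total interest score 47.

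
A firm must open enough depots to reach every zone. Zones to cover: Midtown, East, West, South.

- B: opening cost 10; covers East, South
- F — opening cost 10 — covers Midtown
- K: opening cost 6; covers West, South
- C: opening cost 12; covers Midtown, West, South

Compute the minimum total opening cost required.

This is an integer covering problem.
The greedy cost-per-new-zone heuristic would pick K, B, and F for 26, but a cheaper cover exists.
Choose B and C: together they cover Midtown, East, West, South — every zone.
Total opening cost: 10 + 12 = 22.
No cover costs less than 22.

22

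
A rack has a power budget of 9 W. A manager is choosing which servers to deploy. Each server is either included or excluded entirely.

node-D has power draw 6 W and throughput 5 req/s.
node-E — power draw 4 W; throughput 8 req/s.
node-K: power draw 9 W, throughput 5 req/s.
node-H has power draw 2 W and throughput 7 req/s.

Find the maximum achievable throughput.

15

This is an integer program with binary decision variables.
Allowing fractional choices, the relaxed optimum would be about 17.5, but servers are indivisible.
node-E + node-H: power draw 4 + 2 = 6 ≤ 9, throughput 8 + 7 = 15.
node-D + node-H: power draw 6 + 2 = 8 ≤ 9, throughput 5 + 7 = 12.
Best is node-E and node-H with total throughput 15.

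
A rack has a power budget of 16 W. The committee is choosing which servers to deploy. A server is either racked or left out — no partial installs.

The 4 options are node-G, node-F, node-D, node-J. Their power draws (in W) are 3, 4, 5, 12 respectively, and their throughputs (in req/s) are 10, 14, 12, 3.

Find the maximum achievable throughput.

36

This is an integer program with binary decision variables.
node-G + node-F + node-D: power draw 3 + 4 + 5 = 12 ≤ 16, throughput 10 + 14 + 12 = 36.
node-F + node-D: power draw 4 + 5 = 9 ≤ 16, throughput 14 + 12 = 26.
Best is node-G, node-F, and node-D with total throughput 36.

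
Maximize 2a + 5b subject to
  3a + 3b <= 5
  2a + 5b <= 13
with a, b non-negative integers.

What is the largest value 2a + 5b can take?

(a,b)=(0,1) is feasible, giving 5.
(a,b)=(1,0) is feasible, giving 2.
(a,b)=(0,0) is feasible, giving 0.
The best lattice point is (0,1), giving 5.

5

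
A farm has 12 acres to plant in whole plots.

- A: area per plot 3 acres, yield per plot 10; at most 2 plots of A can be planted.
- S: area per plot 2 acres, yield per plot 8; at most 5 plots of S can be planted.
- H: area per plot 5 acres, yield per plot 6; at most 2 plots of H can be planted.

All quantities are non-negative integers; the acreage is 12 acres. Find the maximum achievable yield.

S has the best ratio (8/2); taking only S gives at most 5×8 = 40 (stopped by the supply cap of 5).
Mixing does better — 2×A and 3×S: area 12 ≤ 12, yield 2·10 + 3·8 = 44.

44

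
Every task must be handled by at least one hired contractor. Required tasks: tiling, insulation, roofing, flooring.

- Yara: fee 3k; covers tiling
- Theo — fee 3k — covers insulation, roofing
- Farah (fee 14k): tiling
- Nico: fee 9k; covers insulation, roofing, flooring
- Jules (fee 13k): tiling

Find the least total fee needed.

12

Choose Yara and Nico: together they cover tiling, insulation, roofing, flooring — every task.
Total fee: 3 + 9 = 12.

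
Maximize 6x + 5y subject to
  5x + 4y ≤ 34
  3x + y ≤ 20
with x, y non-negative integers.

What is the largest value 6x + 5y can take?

42

Relaxing integrality, the LP optimum is 42.50 at (x,y) = (0, 8.5), which is not an integer point.
(x,y)=(2,6): 5·2+4·6=34≤34, 3·2+1·6=12≤20, objective 42.
(x,y)=(1,7): 5·1+4·7=33≤34, 3·1+1·7=10≤20, objective 41.
(x,y)=(0,8): 5·0+4·8=32≤34, 3·0+1·8=8≤20, objective 40.
No feasible integer point exceeds 42.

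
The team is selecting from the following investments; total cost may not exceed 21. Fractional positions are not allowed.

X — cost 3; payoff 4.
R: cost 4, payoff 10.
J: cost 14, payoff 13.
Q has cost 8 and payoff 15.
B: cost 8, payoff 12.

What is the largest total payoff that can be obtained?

37

This is a 0-1 knapsack instance.
R + Q + B: cost 4 + 8 + 8 = 20 ≤ 21, payoff 10 + 15 + 12 = 37.
X + Q + B: cost 3 + 8 + 8 = 19 ≤ 21, payoff 4 + 15 + 12 = 31.
Best is R, Q, and B with total payoff 37.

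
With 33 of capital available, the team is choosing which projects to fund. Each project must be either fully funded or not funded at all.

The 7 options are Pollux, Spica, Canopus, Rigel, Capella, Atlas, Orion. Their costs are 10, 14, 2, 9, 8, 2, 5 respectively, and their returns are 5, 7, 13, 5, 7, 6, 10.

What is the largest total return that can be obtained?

This is an integer program with binary decision variables.
Canopus + Rigel + Capella + Atlas + Orion: cost 2 + 9 + 8 + 2 + 5 = 26 ≤ 33, return 13 + 5 + 7 + 6 + 10 = 41.
Spica + Canopus + Capella + Atlas + Orion: cost 14 + 2 + 8 + 2 + 5 = 31 ≤ 33, return 7 + 13 + 7 + 6 + 10 = 43.
Best is Spica, Canopus, Capella, Atlas, and Orion with total return 43.

43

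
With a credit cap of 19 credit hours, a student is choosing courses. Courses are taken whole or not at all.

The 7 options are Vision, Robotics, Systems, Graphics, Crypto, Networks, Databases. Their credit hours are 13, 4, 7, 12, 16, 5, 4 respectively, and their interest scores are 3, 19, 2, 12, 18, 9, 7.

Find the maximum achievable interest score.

35

Robotics + Networks + Databases: credit hours 4 + 5 + 4 = 13 ≤ 19, interest score 19 + 9 + 7 = 35.
Robotics + Graphics: credit hours 4 + 12 = 16 ≤ 19, interest score 19 + 12 = 31.
Robotics + Systems + Networks: credit hours 4 + 7 + 5 = 16 ≤ 19, interest score 19 + 2 + 9 = 30.
Best is Robotics, Networks, and Databases with total interest score 35.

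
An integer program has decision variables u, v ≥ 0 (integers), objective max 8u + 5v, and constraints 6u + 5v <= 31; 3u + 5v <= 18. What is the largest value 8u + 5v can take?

40

Relaxing integrality, the LP optimum is 41.33 at (u,v) = (5.17, 0), which is not an integer point.
(u,v)=(5,0): 6·5+5·0=30≤31, 3·5+5·0=15≤18, objective 40.
(u,v)=(4,1): 6·4+5·1=29≤31, 3·4+5·1=17≤18, objective 37.
(u,v)=(4,0): 6·4+5·0=24≤31, 3·4+5·0=12≤18, objective 32.
The best lattice point is (5,0), giving 40.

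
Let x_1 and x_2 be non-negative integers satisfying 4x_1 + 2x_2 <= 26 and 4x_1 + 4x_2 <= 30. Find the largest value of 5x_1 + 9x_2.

The continuous relaxation peaks at (0, 7.5) with value 67.50; rounding to a feasible lattice point costs some objective.
(x_1,x_2)=(0,7): 4·0+2·7=14≤26, 4·0+4·7=28≤30, objective 63.
(x_1,x_2)=(1,6): 4·1+2·6=16≤26, 4·1+4·6=28≤30, objective 59.
The best lattice point is (0,7), giving 63.

63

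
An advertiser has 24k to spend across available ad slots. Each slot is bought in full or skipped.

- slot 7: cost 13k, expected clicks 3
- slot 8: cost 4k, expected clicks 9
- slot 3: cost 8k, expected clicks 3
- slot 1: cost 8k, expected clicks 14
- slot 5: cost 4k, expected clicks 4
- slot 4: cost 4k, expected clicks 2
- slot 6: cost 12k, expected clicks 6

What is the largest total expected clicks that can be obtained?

30

Allowing fractional choices, the relaxed optimum would be about 31.0, but ad slots are indivisible.
slot 8 + slot 3 + slot 1 + slot 5: cost 4 + 8 + 8 + 4 = 24 ≤ 24, expected clicks 9 + 3 + 14 + 4 = 30.
slot 8 + slot 1 + slot 5 + slot 4: cost 4 + 8 + 4 + 4 = 20 ≤ 24, expected clicks 9 + 14 + 4 + 2 = 29.
slot 8 + slot 1 + slot 6: cost 4 + 8 + 12 = 24 ≤ 24, expected clicks 9 + 14 + 6 = 29.
Best is slot 8, slot 3, slot 1, and slot 5 with total expected clicks 30.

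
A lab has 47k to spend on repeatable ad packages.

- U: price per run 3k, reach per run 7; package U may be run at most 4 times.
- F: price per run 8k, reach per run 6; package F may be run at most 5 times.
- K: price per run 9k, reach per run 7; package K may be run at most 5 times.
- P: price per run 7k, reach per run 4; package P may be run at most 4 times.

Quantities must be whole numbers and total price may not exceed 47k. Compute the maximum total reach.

U has the best ratio (7/3); taking only U gives at most 4×7 = 28 (stopped by the supply cap of 4).
Mixing does better — 4×U, 1×F, and 3×K: price 47 ≤ 47, reach 4·7 + 1·6 + 3·7 = 55.

55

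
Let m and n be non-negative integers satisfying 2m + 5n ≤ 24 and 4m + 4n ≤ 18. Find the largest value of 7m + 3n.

The continuous relaxation peaks at (4.5, 0) with value 31.50; rounding to a feasible lattice point costs some objective.
(m,n)=(4,0): 2·4+5·0=8≤24, 4·4+4·0=16≤18, objective 28.
(m,n)=(3,1): 2·3+5·1=11≤24, 4·3+4·1=16≤18, objective 24.
The best lattice point is (4,0), giving 28.

28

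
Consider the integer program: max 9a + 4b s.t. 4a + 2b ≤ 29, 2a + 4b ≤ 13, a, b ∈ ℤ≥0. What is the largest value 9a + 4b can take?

54

(a,b)=(6,0): 4·6+2·0=24≤29, 2·6+4·0=12≤13, objective 54.
(a,b)=(5,0): 4·5+2·0=20≤29, 2·5+4·0=10≤13, objective 45.
No feasible integer point exceeds 54.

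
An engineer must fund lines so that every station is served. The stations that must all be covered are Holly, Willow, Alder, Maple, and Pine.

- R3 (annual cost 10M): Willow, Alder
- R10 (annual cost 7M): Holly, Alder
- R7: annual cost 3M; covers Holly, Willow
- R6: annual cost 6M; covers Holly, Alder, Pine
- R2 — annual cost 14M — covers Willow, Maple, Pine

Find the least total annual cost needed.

20

The greedy cost-per-new-station heuristic would pick R7, R6, and R2 for 23, but a cheaper cover exists.
Choose R6 and R2: together they cover Holly, Willow, Alder, Maple, Pine — every station.
Total annual cost: 6 + 14 = 20.
No cover costs less than 20.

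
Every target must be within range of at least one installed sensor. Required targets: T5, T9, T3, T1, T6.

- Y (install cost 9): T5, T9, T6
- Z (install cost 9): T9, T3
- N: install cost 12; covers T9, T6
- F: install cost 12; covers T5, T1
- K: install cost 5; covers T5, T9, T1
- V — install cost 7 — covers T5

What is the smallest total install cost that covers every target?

23

Choose Y, Z, and K: together they cover T5, T9, T3, T1, T6 — every target.
Total install cost: 9 + 9 + 5 = 23.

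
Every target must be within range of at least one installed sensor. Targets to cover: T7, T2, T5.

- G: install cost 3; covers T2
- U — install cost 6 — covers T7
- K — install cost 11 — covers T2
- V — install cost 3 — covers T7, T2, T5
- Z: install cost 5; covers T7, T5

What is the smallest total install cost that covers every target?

V alone covers T7, T2, T5 — every target.
Total install cost: 3.

3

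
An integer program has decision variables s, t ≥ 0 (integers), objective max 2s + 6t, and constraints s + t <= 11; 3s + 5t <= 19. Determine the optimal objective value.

20

(s,t)=(1,3): 1·1+1·3=4≤11, 3·1+5·3=18≤19, objective 20.
(s,t)=(0,3): 1·0+1·3=3≤11, 3·0+5·3=15≤19, objective 18.
No feasible integer point exceeds 20.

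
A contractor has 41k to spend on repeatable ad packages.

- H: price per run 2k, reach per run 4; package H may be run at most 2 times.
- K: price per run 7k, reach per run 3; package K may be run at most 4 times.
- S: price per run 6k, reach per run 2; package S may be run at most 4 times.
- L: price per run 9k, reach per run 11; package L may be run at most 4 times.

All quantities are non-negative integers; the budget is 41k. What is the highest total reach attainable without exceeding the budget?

52

2×H and 4×L: price 40 ≤ 41, reach 2·4 + 4·11 = 52.
1×H and 4×L: price 38 ≤ 41, reach 1·4 + 4·11 = 48.
Best is 52.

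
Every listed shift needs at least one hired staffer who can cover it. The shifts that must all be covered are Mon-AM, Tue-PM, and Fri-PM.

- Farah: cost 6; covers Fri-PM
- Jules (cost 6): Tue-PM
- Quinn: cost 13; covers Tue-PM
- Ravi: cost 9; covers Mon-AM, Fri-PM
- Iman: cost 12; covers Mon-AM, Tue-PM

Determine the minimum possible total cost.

Choose Jules and Ravi: together they cover Mon-AM, Tue-PM, Fri-PM — every shift.
Total cost: 6 + 9 = 15.
No cover costs less than 15.

15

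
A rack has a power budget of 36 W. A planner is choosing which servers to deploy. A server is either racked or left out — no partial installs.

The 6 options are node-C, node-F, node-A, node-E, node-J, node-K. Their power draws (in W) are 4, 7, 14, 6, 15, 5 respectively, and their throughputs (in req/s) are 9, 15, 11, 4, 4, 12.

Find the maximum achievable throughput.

51

node-C + node-F + node-A + node-E + node-K: power draw 4 + 7 + 14 + 6 + 5 = 36 ≤ 36, throughput 9 + 15 + 11 + 4 + 12 = 51.
node-C + node-F + node-A + node-K: power draw 4 + 7 + 14 + 5 = 30 ≤ 36, throughput 9 + 15 + 11 + 12 = 47.
node-F + node-A + node-E + node-K: power draw 7 + 14 + 6 + 5 = 32 ≤ 36, throughput 15 + 11 + 4 + 12 = 42.
Best is node-C, node-F, node-A, node-E, and node-K with total throughput 51.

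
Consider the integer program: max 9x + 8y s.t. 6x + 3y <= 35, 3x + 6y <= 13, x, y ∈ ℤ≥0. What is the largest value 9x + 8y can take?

The continuous relaxation peaks at (4.33, 0) with value 39.00; rounding to a feasible lattice point costs some objective.
(x,y)=(4,0): 6·4+3·0=24≤35, 3·4+6·0=12≤13, objective 36.
(x,y)=(3,0): 6·3+3·0=18≤35, 3·3+6·0=9≤13, objective 27.
The best lattice point is (4,0), giving 36.

36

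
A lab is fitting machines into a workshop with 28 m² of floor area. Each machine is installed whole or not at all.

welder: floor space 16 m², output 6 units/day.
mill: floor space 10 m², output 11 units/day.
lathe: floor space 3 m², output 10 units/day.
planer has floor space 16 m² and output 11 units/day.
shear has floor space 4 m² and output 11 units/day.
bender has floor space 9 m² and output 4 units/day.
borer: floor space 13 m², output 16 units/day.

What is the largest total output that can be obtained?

38

Treat it as a binary knapsack problem.
Allowing fractional choices, the relaxed optimum would be about 45.8, but machines are indivisible.
lathe + shear + borer: floor space 3 + 4 + 13 = 20 ≤ 28, output 10 + 11 + 16 = 37.
mill + shear + borer: floor space 10 + 4 + 13 = 27 ≤ 28, output 11 + 11 + 16 = 38.
mill + lathe + borer: floor space 10 + 3 + 13 = 26 ≤ 28, output 11 + 10 + 16 = 37.
Best is mill, shear, and borer with total output 38.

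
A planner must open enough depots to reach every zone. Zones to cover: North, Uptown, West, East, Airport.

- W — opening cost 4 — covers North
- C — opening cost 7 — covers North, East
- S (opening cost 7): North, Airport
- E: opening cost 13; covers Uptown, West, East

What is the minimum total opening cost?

This is a weighted set-cover instance.
Choose S and E: together they cover North, Uptown, West, East, Airport — every zone.
Total opening cost: 7 + 13 = 20.

20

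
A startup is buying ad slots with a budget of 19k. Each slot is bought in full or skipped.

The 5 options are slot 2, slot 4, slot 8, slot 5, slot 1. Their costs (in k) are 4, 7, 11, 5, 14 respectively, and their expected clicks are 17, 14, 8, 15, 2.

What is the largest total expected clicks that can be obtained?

46

Treat it as a binary knapsack problem.
Take slot 2, slot 4, and slot 5: cost 4 + 7 + 5 = 16 ≤ 19, expected clicks 17 + 14 + 15 = 46.
No other feasible combination does better.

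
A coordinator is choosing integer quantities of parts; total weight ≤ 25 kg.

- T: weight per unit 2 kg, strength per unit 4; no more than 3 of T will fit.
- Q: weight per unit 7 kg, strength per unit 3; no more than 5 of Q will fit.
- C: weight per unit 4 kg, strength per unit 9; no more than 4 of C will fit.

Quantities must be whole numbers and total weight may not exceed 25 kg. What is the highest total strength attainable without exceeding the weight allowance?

48

Take 3×T and 4×C: weight 22 ≤ 25, strength 3·4 + 4·9 = 48.
C has the best ratio (9/4) and is taken to its limit of 4; remaining capacity is filled optimally with the others.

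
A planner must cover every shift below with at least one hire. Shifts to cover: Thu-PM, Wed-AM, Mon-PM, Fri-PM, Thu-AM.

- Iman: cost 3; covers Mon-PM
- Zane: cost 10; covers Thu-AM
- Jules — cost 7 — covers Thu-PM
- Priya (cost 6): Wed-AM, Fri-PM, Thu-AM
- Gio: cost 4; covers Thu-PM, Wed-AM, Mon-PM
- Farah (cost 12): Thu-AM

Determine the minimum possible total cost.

This is an integer covering problem.
Choose Priya and Gio: together they cover Thu-PM, Wed-AM, Mon-PM, Fri-PM, Thu-AM — every shift.
Total cost: 6 + 4 = 10.
No cover costs less than 10.

10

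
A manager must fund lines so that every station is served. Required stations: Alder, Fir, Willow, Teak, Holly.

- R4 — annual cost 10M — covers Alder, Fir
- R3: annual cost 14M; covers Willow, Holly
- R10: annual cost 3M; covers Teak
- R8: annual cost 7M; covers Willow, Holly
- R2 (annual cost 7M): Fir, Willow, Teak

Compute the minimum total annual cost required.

20

The greedy cost-per-new-station heuristic would pick R2, R8, and R4 for 24, but a cheaper cover exists.
Choose R4, R10, and R8: together they cover Alder, Fir, Willow, Teak, Holly — every station.
Total annual cost: 10 + 3 + 7 = 20.
No cover costs less than 20.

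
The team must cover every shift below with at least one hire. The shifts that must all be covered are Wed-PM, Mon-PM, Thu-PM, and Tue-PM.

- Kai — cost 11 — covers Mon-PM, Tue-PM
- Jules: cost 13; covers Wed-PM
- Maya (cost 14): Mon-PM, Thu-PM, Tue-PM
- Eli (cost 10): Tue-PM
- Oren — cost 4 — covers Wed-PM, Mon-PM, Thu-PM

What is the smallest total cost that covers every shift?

14

This is an integer covering problem.
Choose Eli and Oren: together they cover Wed-PM, Mon-PM, Thu-PM, Tue-PM — every shift.
Total cost: 10 + 4 = 14.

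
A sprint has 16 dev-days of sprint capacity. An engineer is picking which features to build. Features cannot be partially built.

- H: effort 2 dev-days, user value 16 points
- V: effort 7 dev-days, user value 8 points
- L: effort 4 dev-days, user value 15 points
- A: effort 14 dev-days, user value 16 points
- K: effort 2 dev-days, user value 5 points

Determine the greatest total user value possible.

44

H + L + K: effort 2 + 4 + 2 = 8 ≤ 16, user value 16 + 15 + 5 = 36.
H + V + L: effort 2 + 7 + 4 = 13 ≤ 16, user value 16 + 8 + 15 = 39.
H + V + L + K: effort 2 + 7 + 4 + 2 = 15 ≤ 16, user value 16 + 8 + 15 + 5 = 44.
Best is H, V, L, and K with total user value 44.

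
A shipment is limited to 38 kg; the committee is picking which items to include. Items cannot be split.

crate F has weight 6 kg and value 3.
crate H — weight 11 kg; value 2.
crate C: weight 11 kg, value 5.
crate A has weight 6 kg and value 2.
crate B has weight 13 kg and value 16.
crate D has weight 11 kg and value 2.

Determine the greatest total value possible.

26

This is an integer program with binary decision variables.
Take crate F, crate C, crate A, and crate B: weight 6 + 11 + 6 + 13 = 36 ≤ 38, value 3 + 5 + 2 + 16 = 26.
No other feasible combination does better.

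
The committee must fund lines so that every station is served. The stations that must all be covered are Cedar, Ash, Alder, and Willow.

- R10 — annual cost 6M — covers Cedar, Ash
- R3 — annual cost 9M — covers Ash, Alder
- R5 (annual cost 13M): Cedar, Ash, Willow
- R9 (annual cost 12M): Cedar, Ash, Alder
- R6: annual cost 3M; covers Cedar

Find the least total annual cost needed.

22

Choose R3 and R5: together they cover Cedar, Ash, Alder, Willow — every station.
Total annual cost: 9 + 13 = 22.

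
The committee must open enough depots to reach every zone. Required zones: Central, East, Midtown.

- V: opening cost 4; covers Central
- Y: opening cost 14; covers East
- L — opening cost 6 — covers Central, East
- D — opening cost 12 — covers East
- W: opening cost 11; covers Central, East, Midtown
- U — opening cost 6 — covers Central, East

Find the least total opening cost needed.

The greedy cost-per-new-zone heuristic would pick L and W for 17, but a cheaper cover exists.
W alone covers Central, East, Midtown — every zone.
Total opening cost: 11.
No cover costs less than 11.

11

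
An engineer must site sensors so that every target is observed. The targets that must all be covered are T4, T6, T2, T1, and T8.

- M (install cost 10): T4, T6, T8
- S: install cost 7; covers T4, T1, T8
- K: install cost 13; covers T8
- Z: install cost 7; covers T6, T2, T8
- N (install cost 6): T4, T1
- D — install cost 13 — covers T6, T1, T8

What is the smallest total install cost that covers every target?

This is an integer covering problem.
The greedy cost-per-new-target heuristic would pick S and Z for 14, but a cheaper cover exists.
Choose Z and N: together they cover T4, T6, T2, T1, T8 — every target.
Total install cost: 7 + 6 = 13.
No cover costs less than 13.

13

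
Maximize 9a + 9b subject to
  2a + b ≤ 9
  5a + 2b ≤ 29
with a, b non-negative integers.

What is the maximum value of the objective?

(a,b)=(0,9): 2·0+1·9=9≤9, 5·0+2·9=18≤29, objective 81.
(a,b)=(0,8): 2·0+1·8=8≤9, 5·0+2·8=16≤29, objective 72.
The best lattice point is (0,9), giving 81.

81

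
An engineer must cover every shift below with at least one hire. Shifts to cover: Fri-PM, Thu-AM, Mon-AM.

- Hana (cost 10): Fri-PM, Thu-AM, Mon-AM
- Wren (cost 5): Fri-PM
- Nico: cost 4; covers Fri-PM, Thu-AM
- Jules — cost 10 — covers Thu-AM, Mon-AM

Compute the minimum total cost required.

This is an integer covering problem.
The greedy cost-per-new-shift heuristic would pick Nico and Hana for 14, but a cheaper cover exists.
Hana alone covers Fri-PM, Thu-AM, Mon-AM — every shift.
Total cost: 10.
No cover costs less than 10.

10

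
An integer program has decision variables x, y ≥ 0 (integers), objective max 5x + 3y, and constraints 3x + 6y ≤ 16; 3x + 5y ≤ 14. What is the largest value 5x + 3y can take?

20

(x,y)=(4,0): 3·4+6·0=12≤16, 3·4+5·0=12≤14, objective 20.
(x,y)=(3,1): 3·3+6·1=15≤16, 3·3+5·1=14≤14, objective 18.
(x,y)=(3,0): 3·3+6·0=9≤16, 3·3+5·0=9≤14, objective 15.
The best lattice point is (4,0), giving 20.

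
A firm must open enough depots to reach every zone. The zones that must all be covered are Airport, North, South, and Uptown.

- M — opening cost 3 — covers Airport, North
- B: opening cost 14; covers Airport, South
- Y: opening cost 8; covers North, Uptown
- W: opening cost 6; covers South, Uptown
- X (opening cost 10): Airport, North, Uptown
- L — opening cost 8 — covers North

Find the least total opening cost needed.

9

This is an integer covering problem.
Choose M and W: together they cover Airport, North, South, Uptown — every zone.
Total opening cost: 3 + 6 = 9.
No cover costs less than 9.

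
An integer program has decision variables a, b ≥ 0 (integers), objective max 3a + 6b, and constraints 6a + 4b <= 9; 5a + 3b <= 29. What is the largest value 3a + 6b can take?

12

Relaxing integrality, the LP optimum is 13.50 at (a,b) = (0, 2.25), which is not an integer point.
(a,b)=(0,2): 6·0+4·2=8≤9, 5·0+3·2=6≤29, objective 12.
(a,b)=(0,1): 6·0+4·1=4≤9, 5·0+3·1=3≤29, objective 6.
No feasible integer point exceeds 12.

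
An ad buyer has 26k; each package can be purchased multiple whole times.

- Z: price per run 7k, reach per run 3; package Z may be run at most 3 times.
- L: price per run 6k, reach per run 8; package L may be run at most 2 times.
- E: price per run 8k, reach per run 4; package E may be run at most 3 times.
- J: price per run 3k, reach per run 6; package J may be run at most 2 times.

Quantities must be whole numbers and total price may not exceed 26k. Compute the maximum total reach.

32

Take 2×L, 1×E, and 2×J: price 26 ≤ 26, reach 2·8 + 1·4 + 2·6 = 32.
J has the best ratio (6/3) and is taken to its limit of 2; remaining capacity is filled optimally with the others.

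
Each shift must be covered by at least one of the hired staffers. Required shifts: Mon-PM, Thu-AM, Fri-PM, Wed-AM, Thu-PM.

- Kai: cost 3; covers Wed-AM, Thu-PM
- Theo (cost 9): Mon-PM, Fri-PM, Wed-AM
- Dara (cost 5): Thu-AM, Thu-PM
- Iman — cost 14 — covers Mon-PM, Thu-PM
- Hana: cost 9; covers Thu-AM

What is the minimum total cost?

The greedy cost-per-new-shift heuristic would pick Kai, Theo, and Dara for 17, but a cheaper cover exists.
Choose Theo and Dara: together they cover Mon-PM, Thu-AM, Fri-PM, Wed-AM, Thu-PM — every shift.
Total cost: 9 + 5 = 14.
No cover costs less than 14.

14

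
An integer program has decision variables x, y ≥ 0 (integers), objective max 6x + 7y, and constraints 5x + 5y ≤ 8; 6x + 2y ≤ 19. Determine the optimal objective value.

The continuous relaxation peaks at (0, 1.6) with value 11.20; rounding to a feasible lattice point costs some objective.
(x,y)=(0,1): 5·0+5·1=5≤8, 6·0+2·1=2≤19, objective 7.
(x,y)=(1,0): 5·1+5·0=5≤8, 6·1+2·0=6≤19, objective 6.
The best lattice point is (0,1), giving 7.

7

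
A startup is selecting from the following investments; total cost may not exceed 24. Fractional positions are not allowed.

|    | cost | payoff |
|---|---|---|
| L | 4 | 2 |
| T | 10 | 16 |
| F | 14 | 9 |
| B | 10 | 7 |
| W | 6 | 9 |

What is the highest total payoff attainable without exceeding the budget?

27

Take L, T, and W: cost 4 + 10 + 6 = 20 ≤ 24, payoff 2 + 16 + 9 = 27.
No other feasible combination does better.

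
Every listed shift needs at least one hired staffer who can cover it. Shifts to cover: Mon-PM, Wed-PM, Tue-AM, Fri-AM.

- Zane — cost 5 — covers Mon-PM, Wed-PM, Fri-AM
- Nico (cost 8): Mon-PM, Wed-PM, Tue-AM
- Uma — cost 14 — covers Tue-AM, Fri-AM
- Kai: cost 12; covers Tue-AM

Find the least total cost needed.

Choose Zane and Nico: together they cover Mon-PM, Wed-PM, Tue-AM, Fri-AM — every shift.
Total cost: 5 + 8 = 13.
No cover costs less than 13.

13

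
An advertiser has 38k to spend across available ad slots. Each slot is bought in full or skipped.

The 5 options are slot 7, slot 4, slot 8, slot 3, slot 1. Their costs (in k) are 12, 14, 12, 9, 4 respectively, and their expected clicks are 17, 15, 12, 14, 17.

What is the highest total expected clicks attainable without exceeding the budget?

60

This is a 0-1 knapsack instance.
Allowing fractional choices, the relaxed optimum would be about 61.9, but ad slots are indivisible.
slot 7 + slot 3 + slot 1: cost 12 + 9 + 4 = 25 ≤ 38, expected clicks 17 + 14 + 17 = 48.
slot 7 + slot 8 + slot 3 + slot 1: cost 12 + 12 + 9 + 4 = 37 ≤ 38, expected clicks 17 + 12 + 14 + 17 = 60.
slot 7 + slot 4 + slot 1: cost 12 + 14 + 4 = 30 ≤ 38, expected clicks 17 + 15 + 17 = 49.
Best is slot 7, slot 8, slot 3, and slot 1 with total expected clicks 60.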